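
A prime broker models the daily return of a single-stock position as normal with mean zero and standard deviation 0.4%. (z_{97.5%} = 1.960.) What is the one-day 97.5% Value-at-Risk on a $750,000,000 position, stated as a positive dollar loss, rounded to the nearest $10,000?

$5,880,000

VaR = z·σ = 1.960 × 0.4% = 0.784%.
On $750,000,000: 0.00784 × $750,000,000 = $5,880,000.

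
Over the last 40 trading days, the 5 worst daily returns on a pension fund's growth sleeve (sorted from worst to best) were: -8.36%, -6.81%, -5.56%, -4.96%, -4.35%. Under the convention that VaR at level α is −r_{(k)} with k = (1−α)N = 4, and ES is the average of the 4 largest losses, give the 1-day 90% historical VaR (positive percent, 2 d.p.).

k = 4; the 4th lowest return is -4.96%, so VaR = 4.96%.

4.96%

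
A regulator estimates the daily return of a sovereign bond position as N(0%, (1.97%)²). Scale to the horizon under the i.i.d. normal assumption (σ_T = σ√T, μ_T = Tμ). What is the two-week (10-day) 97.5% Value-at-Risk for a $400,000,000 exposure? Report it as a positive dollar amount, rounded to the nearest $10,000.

At 97.5%, z = 1.960.
σ_{10d} = 1.97% × √10 = 6.230%.
VaR = 1.960 × 6.230% = 12.211%.
On $400,000,000: 0.12211 × $400,000,000 = $48,844,000.

$48,840,000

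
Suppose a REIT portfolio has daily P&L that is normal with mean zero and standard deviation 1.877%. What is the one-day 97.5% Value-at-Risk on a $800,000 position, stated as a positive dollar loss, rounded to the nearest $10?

$29,430

At 97.5% one-sided, z = 1.960.
VaR = z·σ = 1.960 × 1.877% = 3.679%.
On $800,000: 0.03679 × $800,000 = $29,432.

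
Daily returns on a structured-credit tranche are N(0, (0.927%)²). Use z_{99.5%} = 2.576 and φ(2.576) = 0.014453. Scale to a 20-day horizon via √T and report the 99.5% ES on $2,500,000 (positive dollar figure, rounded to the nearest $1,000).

$300,000

σ_{20d} = 0.927% × √20 = 4.146%.
ES multiplier = φ(z)/(1−α) = 0.014453/0.005 = 2.891.
ES = 4.146% × 2.891 = 11.986%; on $2,500,000: $299,650.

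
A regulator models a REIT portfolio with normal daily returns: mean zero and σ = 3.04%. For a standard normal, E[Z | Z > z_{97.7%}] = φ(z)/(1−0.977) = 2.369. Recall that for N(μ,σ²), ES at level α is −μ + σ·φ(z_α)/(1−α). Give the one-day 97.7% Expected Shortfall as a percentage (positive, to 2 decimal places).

7.20%

ES = 3.04% × 2.369 = 7.202%.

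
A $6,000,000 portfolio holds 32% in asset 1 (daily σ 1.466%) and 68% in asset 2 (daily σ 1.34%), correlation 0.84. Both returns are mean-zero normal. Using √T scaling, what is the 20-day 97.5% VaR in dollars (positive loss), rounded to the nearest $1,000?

$699,000

σ_p = √(0.32²·1.466² + 0.68²·1.34² + 2·0.84·0.32·0.68·1.466·1.34) = 1.330%.
σ_{20d} = 1.330% × √20 = 5.948%.
z(97.5%) = 1.960.
VaR = 1.960 × 5.948% = 11.658%; on $6,000,000 that is $699,480.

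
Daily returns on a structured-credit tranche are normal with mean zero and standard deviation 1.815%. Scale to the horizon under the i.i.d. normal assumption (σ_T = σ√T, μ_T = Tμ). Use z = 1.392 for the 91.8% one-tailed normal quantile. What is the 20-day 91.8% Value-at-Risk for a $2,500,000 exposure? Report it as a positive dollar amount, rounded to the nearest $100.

$282,500

σ_{20d} = 1.815% × √20 = 8.117%.
VaR = 1.392 × 8.117% = 11.299%.
On $2,500,000: 0.11299 × $2,500,000 = $282,475.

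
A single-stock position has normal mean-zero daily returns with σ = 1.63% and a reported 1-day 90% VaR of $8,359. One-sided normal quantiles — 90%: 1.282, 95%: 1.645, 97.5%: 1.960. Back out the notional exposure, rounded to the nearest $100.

VaR as a fraction of value: z·σ = 1.282 × 1.63% = 2.08966%.
Position = $8,359 / 0.0208966 = $400,017.

$400,000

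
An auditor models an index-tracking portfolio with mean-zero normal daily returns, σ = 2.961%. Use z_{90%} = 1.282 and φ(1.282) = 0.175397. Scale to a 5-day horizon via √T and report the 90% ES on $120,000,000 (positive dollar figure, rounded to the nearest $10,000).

$13,940,000

σ_{5d} = 2.961% × √5 = 6.621%.
ES multiplier = φ(z)/(1−α) = 0.175397/0.1 = 1.754.
ES = 6.621% × 1.754 = 11.613%; on $120,000,000: $13,935,600.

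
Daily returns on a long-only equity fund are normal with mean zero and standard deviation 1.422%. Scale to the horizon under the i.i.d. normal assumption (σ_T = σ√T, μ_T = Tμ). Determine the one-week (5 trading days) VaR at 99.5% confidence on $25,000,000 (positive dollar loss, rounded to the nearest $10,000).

At 99.5%, z = 2.576.
σ_{5d} = 1.422% × √5 = 3.180%.
VaR = 2.576 × 3.180% = 8.192%.
On $25,000,000: 0.08192 × $25,000,000 = $2,048,000.

$2,050,000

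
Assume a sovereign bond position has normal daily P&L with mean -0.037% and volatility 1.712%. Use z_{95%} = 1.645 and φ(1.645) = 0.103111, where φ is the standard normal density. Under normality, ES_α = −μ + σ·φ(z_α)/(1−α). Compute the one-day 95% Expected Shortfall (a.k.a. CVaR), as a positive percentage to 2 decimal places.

Tail multiplier: φ(z)/(1−α) = 0.103111 / 0.05 = 2.062.
ES = −(-0.037%) + 1.712% × 2.062 = 3.567%.

3.57%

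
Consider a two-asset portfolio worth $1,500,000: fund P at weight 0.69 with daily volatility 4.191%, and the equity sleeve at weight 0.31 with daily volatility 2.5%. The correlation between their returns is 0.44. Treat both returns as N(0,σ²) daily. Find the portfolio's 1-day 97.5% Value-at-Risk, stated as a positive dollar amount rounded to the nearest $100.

σ_p² = 0.69²·4.191² + 0.31²·2.5² + 2·0.44·0.69·0.31·4.191·2.5 = 10.9353 (%²).
σ_p = √10.9353 = 3.307%.
At 97.5%, z = 1.960.
VaR = 1.960 × 3.307% = 6.482%; on $1,500,000 that is $97,230.

$97,200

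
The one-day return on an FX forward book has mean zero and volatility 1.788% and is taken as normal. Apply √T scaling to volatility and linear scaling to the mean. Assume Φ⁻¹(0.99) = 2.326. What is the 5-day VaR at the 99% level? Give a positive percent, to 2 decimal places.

σ_{5d} = 1.788% × √5 = 3.998%.
VaR = 2.326 × 3.998% = 9.299%.

9.30%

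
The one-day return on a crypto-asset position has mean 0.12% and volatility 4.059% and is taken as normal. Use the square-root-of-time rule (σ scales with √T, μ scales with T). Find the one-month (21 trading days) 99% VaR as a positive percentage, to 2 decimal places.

At 99%, z = 2.326.
σ_{21d} = 4.059% × √21 = 18.601%; μ_{21d} = 21 × 0.12% = 2.520%.
VaR = −(2.520%) + 2.326 × 18.601% = 40.746%.

40.75%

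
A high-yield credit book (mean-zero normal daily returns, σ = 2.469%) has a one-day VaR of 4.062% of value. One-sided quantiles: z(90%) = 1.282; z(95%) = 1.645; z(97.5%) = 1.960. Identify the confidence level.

Implied z = VaR/σ = 4.062 / 2.469 = 1.645.
This matches z(95%) = 1.645.

95%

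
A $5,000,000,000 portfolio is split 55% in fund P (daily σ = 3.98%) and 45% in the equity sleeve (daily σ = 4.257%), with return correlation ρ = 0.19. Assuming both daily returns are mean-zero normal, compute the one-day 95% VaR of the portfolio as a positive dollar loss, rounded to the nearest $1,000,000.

σ_p² = 0.55²·3.98² + 0.45²·4.257² + 2·0.19·0.55·0.45·3.98·4.257 = 10.0549 (%²).
σ_p = √10.0549 = 3.171%.
At 95%, z = 1.645.
VaR = 1.645 × 3.171% = 5.216%; on $5,000,000,000 that is $260,800,000.

$261,000,000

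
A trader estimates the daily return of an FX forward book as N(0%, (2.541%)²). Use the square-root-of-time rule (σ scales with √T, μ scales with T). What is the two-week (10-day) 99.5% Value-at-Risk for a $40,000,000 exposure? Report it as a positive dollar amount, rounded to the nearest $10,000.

At 99.5%, z = 2.576.
σ_{10d} = 2.541% × √10 = 8.035%.
VaR = 2.576 × 8.035% = 20.698%.
On $40,000,000: 0.20698 × $40,000,000 = $8,279,200.

$8,280,000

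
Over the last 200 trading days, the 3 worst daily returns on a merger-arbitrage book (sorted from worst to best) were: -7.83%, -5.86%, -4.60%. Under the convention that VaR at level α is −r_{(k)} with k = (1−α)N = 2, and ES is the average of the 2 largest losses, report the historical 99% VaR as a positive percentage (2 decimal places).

k = 2; the 2nd lowest return is -5.86%, so VaR = 5.86%.

5.86%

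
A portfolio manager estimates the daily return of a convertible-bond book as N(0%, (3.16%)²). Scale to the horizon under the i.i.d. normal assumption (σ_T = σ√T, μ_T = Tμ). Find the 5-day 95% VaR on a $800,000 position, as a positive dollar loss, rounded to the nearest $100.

$93,000

At 95%, z = 1.645.
σ_{5d} = 3.16% × √5 = 7.066%.
VaR = 1.645 × 7.066% = 11.624%.
On $800,000: 0.11624 × $800,000 = $92,992.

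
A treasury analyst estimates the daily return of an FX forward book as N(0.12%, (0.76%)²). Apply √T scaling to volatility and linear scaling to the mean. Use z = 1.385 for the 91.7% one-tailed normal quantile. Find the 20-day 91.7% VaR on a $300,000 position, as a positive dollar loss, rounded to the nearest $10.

σ_{20d} = 0.76% × √20 = 3.399%; μ_{20d} = 20 × 0.12% = 2.400%.
VaR = −(2.400%) + 1.385 × 3.399% = 2.308%.
On $300,000: 0.02308 × $300,000 = $6,924.

$6,920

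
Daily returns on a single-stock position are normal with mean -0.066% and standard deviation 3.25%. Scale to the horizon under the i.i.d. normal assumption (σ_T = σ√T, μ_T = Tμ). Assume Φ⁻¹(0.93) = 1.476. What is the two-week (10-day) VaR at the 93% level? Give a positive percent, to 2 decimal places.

15.83%

σ_{10d} = 3.25% × √10 = 10.277%; μ_{10d} = 10 × -0.066% = -0.660%.
VaR = −(-0.660%) + 1.476 × 10.277% = 15.829%.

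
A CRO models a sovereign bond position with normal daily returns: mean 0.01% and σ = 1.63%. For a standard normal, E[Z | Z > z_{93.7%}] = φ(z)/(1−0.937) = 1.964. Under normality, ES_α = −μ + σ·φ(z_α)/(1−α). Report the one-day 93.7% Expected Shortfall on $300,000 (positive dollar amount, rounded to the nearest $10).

$9,570

ES = −(0.01%) + 1.63% × 1.964 = 3.191%.
On $300,000: 0.03191 × $300,000 = $9,573.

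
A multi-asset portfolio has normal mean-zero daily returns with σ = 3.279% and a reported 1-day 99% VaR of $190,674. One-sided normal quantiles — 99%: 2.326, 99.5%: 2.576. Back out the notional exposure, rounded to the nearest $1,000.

VaR as a fraction of value: z·σ = 2.326 × 3.279% = 7.62695%.
Position = $190,674 / 0.0762695 = $2,500,002.

$2,500,000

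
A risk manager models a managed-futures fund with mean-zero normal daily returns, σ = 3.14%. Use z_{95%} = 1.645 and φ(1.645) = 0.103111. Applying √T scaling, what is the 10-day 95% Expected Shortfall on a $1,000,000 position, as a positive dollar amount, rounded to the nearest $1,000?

$205,000

σ_{10d} = 3.14% × √10 = 9.930%.
ES multiplier = φ(z)/(1−α) = 0.103111/0.05 = 2.062.
ES = 9.930% × 2.062 = 20.476%; on $1,000,000: $204,760.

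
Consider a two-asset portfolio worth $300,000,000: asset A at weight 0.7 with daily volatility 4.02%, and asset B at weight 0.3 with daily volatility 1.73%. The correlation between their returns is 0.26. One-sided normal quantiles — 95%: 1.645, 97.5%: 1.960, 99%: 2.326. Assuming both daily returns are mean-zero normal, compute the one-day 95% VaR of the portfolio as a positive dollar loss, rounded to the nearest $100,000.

σ_p² = 0.7²·4.02² + 0.3²·1.73² + 2·0.26·0.7·0.3·4.02·1.73 = 8.9474 (%²).
σ_p = √8.9474 = 2.991%.
VaR = 1.645 × 2.991% = 4.920%; on $300,000,000 that is $14,760,000.

$14,800,000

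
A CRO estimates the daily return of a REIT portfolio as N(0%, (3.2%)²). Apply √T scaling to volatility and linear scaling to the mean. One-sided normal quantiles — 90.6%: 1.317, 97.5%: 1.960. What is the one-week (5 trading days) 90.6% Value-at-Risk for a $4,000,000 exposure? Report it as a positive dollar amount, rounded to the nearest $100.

σ_{5d} = 3.2% × √5 = 7.155%.
VaR = 1.317 × 7.155% = 9.423%.
On $4,000,000: 0.09423 × $4,000,000 = $376,920.

$376,900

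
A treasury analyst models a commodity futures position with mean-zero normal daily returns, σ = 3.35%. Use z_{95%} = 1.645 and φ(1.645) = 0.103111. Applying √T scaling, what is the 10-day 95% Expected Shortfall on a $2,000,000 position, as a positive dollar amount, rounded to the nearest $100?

$436,900

σ_{10d} = 3.35% × √10 = 10.594%.
ES multiplier = φ(z)/(1−α) = 0.103111/0.05 = 2.062.
ES = 10.594% × 2.062 = 21.845%; on $2,000,000: $436,900.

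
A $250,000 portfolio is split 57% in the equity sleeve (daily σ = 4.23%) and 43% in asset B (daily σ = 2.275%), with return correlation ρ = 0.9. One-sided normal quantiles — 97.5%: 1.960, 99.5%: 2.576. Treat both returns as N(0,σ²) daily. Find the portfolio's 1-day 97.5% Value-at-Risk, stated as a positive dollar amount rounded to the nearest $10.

$16,260

σ_p² = 0.57²·4.23² + 0.43²·2.275² + 2·0.9·0.57·0.43·4.23·2.275 = 11.0160 (%²).
σ_p = √11.0160 = 3.319%.
VaR = 1.960 × 3.319% = 6.505%; on $250,000 that is $16,262.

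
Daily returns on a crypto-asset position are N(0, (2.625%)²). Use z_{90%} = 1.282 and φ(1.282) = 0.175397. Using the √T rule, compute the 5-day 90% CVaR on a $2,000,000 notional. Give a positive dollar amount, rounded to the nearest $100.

σ_{5d} = 2.625% × √5 = 5.870%.
ES multiplier = φ(z)/(1−α) = 0.175397/0.1 = 1.754.
ES = 5.870% × 1.754 = 10.296%; on $2,000,000: $205,920.

$205,900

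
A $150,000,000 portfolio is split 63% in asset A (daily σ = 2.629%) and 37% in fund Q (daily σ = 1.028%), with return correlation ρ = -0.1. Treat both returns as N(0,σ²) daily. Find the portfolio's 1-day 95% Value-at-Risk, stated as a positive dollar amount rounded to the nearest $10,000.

σ_p² = 0.63²·2.629² + 0.37²·1.028² + 2·-0.1·0.63·0.37·2.629·1.028 = 2.7619 (%²).
σ_p = √2.7619 = 1.662%.
At 95%, z = 1.645.
VaR = 1.645 × 1.662% = 2.734%; on $150,000,000 that is $4,101,000.

$4,100,000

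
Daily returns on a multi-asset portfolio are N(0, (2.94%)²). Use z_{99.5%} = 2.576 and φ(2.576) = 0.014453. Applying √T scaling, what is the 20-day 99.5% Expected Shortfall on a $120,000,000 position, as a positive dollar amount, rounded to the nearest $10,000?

$45,610,000

σ_{20d} = 2.94% × √20 = 13.148%.
ES multiplier = φ(z)/(1−α) = 0.014453/0.005 = 2.891.
ES = 13.148% × 2.891 = 38.011%; on $120,000,000: $45,613,200.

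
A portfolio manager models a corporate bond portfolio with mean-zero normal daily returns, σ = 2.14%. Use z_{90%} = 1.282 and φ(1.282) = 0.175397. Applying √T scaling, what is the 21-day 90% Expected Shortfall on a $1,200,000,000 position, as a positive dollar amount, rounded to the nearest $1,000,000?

σ_{21d} = 2.14% × √21 = 9.807%.
ES multiplier = φ(z)/(1−α) = 0.175397/0.1 = 1.754.
ES = 9.807% × 1.754 = 17.201%; on $1,200,000,000: $206,412,000.

$206,000,000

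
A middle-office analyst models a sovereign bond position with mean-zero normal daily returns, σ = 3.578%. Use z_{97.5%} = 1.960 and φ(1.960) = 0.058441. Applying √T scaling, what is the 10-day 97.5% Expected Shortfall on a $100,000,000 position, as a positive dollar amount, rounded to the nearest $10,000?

$26,450,000

σ_{10d} = 3.578% × √10 = 11.315%.
ES multiplier = φ(z)/(1−α) = 0.058441/0.025 = 2.338.
ES = 11.315% × 2.338 = 26.454%; on $100,000,000: $26,454,000.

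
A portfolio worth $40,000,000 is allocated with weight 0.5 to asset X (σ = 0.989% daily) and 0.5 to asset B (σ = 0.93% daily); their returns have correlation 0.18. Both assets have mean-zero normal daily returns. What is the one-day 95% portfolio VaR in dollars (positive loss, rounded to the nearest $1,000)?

σ_p² = 0.5²·0.989² + 0.5²·0.93² + 2·0.18·0.5·0.5·0.989·0.93 = 0.5435 (%²).
σ_p = √0.5435 = 0.737%.
At 95%, z = 1.645.
VaR = 1.645 × 0.737% = 1.212%; on $40,000,000 that is $484,800.

$485,000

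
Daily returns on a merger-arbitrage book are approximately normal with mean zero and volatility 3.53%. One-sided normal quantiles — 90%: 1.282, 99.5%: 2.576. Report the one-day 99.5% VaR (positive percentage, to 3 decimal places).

VaR = z·σ = 2.576 × 3.53% = 9.093%.

9.093%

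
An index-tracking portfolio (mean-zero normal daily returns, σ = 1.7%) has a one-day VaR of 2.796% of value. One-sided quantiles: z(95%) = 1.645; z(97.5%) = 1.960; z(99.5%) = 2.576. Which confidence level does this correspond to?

Implied z = VaR/σ = 2.796 / 1.7 = 1.645.
This matches z(95%) = 1.645.

95%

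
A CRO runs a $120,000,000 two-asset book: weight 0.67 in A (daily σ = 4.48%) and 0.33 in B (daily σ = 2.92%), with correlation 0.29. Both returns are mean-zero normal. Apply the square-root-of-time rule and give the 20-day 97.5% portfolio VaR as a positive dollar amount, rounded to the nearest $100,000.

σ_p = √(0.67²·4.48² + 0.33²·2.92² + 2·0.29·0.67·0.33·4.48·2.92) = 3.408%.
σ_{20d} = 3.408% × √20 = 15.241%.
z(97.5%) = 1.960.
VaR = 1.960 × 15.241% = 29.872%; on $120,000,000 that is $35,846,400.

$35,800,000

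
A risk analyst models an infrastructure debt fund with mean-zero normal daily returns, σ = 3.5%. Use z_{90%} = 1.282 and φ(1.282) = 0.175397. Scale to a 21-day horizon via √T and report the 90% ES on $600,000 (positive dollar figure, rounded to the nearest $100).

$168,800

σ_{21d} = 3.5% × √21 = 16.039%.
ES multiplier = φ(z)/(1−α) = 0.175397/0.1 = 1.754.
ES = 16.039% × 1.754 = 28.132%; on $600,000: $168,792.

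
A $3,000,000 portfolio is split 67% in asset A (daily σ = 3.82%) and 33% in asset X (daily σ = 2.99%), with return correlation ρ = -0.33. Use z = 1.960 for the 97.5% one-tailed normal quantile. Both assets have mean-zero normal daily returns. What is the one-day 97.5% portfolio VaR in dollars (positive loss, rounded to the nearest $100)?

$142,300

σ_p² = 0.67²·3.82² + 0.33²·2.99² + 2·-0.33·0.67·0.33·3.82·2.99 = 5.8574 (%²).
σ_p = √5.8574 = 2.420%.
VaR = 1.960 × 2.420% = 4.743%; on $3,000,000 that is $142,290.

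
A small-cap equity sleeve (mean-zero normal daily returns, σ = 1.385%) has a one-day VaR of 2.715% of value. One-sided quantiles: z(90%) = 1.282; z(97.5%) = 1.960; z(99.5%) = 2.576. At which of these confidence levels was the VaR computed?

Implied z = VaR/σ = 2.715 / 1.385 = 1.960.
This matches z(97.5%) = 1.960.

97.5%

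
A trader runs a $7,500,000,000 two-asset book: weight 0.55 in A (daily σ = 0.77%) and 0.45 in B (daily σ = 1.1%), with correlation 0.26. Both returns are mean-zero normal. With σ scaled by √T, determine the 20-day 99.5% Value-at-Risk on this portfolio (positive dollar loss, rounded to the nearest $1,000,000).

$631,000,000

σ_p = √(0.55²·0.77² + 0.45²·1.1² + 2·0.26·0.55·0.45·0.77·1.1) = 0.730%.
σ_{20d} = 0.730% × √20 = 3.265%.
z(99.5%) = 2.576.
VaR = 2.576 × 3.265% = 8.411%; on $7,500,000,000 that is $630,825,000.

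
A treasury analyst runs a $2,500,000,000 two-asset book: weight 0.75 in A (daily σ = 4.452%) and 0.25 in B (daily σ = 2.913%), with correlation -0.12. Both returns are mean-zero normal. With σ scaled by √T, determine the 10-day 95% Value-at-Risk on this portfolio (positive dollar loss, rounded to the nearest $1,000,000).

$433,000,000

σ_p = √(0.75²·4.452² + 0.25²·2.913² + 2·-0.12·0.75·0.25·4.452·2.913) = 3.331%.
σ_{10d} = 3.331% × √10 = 10.534%.
z(95%) = 1.645.
VaR = 1.645 × 10.534% = 17.328%; on $2,500,000,000 that is $433,200,000.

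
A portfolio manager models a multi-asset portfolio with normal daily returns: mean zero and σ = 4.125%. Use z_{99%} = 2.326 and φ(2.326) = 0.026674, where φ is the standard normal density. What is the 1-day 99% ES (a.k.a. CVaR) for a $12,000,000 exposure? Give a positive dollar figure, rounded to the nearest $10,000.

$1,320,000

Tail multiplier: φ(z)/(1−α) = 0.026674 / 0.01 = 2.667.
ES = 4.125% × 2.667 = 11.001%.
On $12,000,000: 0.11001 × $12,000,000 = $1,320,120.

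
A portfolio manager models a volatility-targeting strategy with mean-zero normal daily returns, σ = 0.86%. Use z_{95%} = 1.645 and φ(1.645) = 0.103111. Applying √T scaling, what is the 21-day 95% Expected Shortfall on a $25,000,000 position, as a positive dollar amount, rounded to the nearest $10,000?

σ_{21d} = 0.86% × √21 = 3.941%.
ES multiplier = φ(z)/(1−α) = 0.103111/0.05 = 2.062.
ES = 3.941% × 2.062 = 8.126%; on $25,000,000: $2,031,500.

$2,030,000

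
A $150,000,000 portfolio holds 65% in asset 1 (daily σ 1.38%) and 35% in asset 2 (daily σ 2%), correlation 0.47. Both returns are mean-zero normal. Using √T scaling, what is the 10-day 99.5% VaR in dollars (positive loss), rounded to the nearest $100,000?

σ_p = √(0.65²·1.38² + 0.35²·2² + 2·0.47·0.65·0.35·1.38·2) = 1.373%.
σ_{10d} = 1.373% × √10 = 4.342%.
z(99.5%) = 2.576.
VaR = 2.576 × 4.342% = 11.185%; on $150,000,000 that is $16,777,500.

$16,800,000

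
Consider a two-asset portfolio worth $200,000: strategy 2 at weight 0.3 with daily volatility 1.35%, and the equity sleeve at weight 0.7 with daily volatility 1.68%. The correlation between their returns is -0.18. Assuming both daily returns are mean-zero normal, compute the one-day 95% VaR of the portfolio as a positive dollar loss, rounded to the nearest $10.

σ_p² = 0.3²·1.35² + 0.7²·1.68² + 2·-0.18·0.3·0.7·1.35·1.68 = 1.3755 (%²).
σ_p = √1.3755 = 1.173%.
At 95%, z = 1.645.
VaR = 1.645 × 1.173% = 1.930%; on $200,000 that is $3,860.

$3,860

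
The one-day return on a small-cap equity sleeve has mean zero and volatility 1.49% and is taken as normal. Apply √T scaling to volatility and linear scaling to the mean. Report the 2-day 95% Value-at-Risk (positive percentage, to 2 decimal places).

At 95%, z = 1.645.
σ_{2d} = 1.49% × √2 = 2.107%.
VaR = 1.645 × 2.107% = 3.466%.

3.47%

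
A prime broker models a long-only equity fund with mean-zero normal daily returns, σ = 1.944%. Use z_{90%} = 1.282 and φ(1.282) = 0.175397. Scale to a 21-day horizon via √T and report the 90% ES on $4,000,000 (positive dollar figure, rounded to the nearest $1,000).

$625,000

σ_{21d} = 1.944% × √21 = 8.909%.
ES multiplier = φ(z)/(1−α) = 0.175397/0.1 = 1.754.
ES = 8.909% × 1.754 = 15.626%; on $4,000,000: $625,040.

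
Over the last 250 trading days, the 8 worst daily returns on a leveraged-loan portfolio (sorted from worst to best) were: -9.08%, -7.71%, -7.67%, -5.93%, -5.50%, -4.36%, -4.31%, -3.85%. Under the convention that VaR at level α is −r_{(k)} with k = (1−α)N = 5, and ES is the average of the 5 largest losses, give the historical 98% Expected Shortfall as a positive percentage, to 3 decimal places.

7.178%

The 5 worst returns sum to -35.89%.
ES = −(-35.89%) / 5 = 7.178%.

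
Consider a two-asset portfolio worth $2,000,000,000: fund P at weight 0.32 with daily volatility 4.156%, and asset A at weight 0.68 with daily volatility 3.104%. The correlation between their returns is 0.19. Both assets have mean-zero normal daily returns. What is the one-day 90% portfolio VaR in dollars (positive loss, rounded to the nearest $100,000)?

σ_p² = 0.32²·4.156² + 0.68²·3.104² + 2·0.19·0.32·0.68·4.156·3.104 = 7.2905 (%²).
σ_p = √7.2905 = 2.700%.
At 90%, z = 1.282.
VaR = 1.282 × 2.700% = 3.461%; on $2,000,000,000 that is $69,220,000.

$69,200,000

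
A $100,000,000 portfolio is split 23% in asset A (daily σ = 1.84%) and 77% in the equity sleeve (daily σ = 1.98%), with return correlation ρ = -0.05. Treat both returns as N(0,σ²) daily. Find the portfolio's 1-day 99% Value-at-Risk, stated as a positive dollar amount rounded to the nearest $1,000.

σ_p² = 0.23²·1.84² + 0.77²·1.98² + 2·-0.05·0.23·0.77·1.84·1.98 = 2.4390 (%²).
σ_p = √2.4390 = 1.562%.
At 99%, z = 2.326.
VaR = 2.326 × 1.562% = 3.633%; on $100,000,000 that is $3,633,000.

$3,633,000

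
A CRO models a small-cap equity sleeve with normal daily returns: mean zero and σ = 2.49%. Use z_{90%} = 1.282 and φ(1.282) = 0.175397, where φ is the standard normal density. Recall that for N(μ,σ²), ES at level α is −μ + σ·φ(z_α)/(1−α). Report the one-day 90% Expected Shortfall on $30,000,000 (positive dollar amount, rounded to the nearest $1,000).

Tail multiplier: φ(z)/(1−α) = 0.175397 / 0.1 = 1.754.
ES = 2.49% × 1.754 = 4.367%.
On $30,000,000: 0.04367 × $30,000,000 = $1,310,100.

$1,310,000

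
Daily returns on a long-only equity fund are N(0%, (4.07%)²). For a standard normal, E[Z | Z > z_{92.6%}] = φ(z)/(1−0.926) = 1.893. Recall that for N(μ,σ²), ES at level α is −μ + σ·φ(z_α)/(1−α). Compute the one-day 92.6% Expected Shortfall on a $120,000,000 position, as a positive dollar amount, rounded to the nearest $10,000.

$9,250,000

ES = 4.07% × 1.893 = 7.705%.
On $120,000,000: 0.07705 × $120,000,000 = $9,246,000.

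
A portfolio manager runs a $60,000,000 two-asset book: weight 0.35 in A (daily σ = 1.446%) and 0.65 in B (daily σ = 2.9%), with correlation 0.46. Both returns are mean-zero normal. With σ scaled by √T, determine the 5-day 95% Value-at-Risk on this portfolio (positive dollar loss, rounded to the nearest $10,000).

σ_p = √(0.35²·1.446² + 0.65²·2.9² + 2·0.46·0.35·0.65·1.446·2.9) = 2.165%.
σ_{5d} = 2.165% × √5 = 4.841%.
z(95%) = 1.645.
VaR = 1.645 × 4.841% = 7.963%; on $60,000,000 that is $4,777,800.

$4,780,000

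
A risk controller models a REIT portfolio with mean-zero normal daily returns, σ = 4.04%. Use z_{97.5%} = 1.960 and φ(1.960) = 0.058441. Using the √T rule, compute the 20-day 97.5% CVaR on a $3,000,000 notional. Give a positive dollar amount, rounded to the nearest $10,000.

σ_{20d} = 4.04% × √20 = 18.067%.
ES multiplier = φ(z)/(1−α) = 0.058441/0.025 = 2.338.
ES = 18.067% × 2.338 = 42.241%; on $3,000,000: $1,267,230.

$1,270,000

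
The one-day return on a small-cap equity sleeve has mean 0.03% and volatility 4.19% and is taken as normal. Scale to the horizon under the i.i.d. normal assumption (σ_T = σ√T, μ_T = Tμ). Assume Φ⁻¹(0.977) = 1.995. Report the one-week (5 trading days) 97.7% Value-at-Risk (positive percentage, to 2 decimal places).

σ_{5d} = 4.19% × √5 = 9.369%; μ_{5d} = 5 × 0.03% = 0.150%.
VaR = −(0.150%) + 1.995 × 9.369% = 18.541%.

18.54%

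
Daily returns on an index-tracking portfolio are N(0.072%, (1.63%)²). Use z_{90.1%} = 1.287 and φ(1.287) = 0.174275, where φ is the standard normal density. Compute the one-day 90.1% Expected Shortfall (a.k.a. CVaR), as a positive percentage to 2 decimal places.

Tail multiplier: φ(z)/(1−α) = 0.174275 / 0.099 = 1.760.
ES = −(0.072%) + 1.63% × 1.760 = 2.797%.

2.80%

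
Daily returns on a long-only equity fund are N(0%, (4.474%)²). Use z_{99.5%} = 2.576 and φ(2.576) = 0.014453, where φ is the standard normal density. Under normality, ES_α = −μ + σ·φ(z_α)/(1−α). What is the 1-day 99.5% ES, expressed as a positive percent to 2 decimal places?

12.93%

Tail multiplier: φ(z)/(1−α) = 0.014453 / 0.005 = 2.891.
ES = 4.474% × 2.891 = 12.934%.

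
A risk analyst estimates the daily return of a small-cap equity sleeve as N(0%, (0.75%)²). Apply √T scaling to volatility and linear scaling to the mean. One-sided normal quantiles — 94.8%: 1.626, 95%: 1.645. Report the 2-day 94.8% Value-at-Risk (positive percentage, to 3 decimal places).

1.725%

σ_{2d} = 0.75% × √2 = 1.061%.
VaR = 1.626 × 1.061% = 1.725%.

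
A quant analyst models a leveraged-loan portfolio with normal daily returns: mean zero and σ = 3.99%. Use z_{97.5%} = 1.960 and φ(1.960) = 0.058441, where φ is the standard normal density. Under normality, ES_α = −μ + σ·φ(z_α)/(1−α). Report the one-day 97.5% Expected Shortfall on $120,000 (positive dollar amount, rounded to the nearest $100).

Tail multiplier: φ(z)/(1−α) = 0.058441 / 0.025 = 2.338.
ES = 3.99% × 2.338 = 9.329%.
On $120,000: 0.09329 × $120,000 = $11,195.

$11,200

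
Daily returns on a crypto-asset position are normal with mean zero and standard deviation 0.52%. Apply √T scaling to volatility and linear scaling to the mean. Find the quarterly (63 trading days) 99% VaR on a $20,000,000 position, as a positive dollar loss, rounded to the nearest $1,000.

$1,920,000

At 99%, z = 2.326.
σ_{63d} = 0.52% × √63 = 4.127%.
VaR = 2.326 × 4.127% = 9.599%.
On $20,000,000: 0.09599 × $20,000,000 = $1,919,800.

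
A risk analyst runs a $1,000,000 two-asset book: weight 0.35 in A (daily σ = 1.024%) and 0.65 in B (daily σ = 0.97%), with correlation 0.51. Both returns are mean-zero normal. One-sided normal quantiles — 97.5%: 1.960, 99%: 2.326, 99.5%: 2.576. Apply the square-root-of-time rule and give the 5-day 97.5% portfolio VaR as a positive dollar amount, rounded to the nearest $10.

σ_p = √(0.35²·1.024² + 0.65²·0.97² + 2·0.51·0.35·0.65·1.024·0.97) = 0.870%.
σ_{5d} = 0.870% × √5 = 1.945%.
VaR = 1.960 × 1.945% = 3.812%; on $1,000,000 that is $38,120.

$38,120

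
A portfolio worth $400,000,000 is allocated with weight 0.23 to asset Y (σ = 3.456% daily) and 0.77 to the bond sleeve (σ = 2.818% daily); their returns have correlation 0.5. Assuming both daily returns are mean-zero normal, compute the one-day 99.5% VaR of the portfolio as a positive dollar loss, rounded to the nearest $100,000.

σ_p² = 0.23²·3.456² + 0.77²·2.818² + 2·0.5·0.23·0.77·3.456·2.818 = 7.0649 (%²).
σ_p = √7.0649 = 2.658%.
At 99.5%, z = 2.576.
VaR = 2.576 × 2.658% = 6.847%; on $400,000,000 that is $27,388,000.

$27,400,000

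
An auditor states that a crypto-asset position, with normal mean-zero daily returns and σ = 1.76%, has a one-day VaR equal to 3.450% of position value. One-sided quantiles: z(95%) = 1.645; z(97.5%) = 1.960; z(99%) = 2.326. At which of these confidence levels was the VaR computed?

97.5%

Implied z = VaR/σ = 3.450 / 1.76 = 1.960.
This matches z(97.5%) = 1.960.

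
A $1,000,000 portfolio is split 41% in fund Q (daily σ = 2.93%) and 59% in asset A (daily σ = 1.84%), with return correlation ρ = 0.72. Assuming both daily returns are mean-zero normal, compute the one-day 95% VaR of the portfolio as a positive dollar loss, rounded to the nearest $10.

σ_p² = 0.41²·2.93² + 0.59²·1.84² + 2·0.72·0.41·0.59·2.93·1.84 = 4.4996 (%²).
σ_p = √4.4996 = 2.121%.
At 95%, z = 1.645.
VaR = 1.645 × 2.121% = 3.489%; on $1,000,000 that is $34,890.

$34,890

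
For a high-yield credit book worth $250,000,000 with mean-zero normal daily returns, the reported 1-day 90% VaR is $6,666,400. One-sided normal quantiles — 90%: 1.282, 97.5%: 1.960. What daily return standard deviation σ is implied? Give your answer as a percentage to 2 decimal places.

2.08%

VaR as a fraction: $6,666,400 / $250,000,000 = 2.667%.
σ = VaR / z = 2.667% / 1.282 = 2.080%.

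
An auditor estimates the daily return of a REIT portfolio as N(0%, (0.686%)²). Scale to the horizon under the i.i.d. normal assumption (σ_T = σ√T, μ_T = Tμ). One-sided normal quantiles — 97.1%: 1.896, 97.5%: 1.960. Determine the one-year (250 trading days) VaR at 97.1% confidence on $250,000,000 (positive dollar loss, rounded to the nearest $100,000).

σ_{250d} = 0.686% × √250 = 10.847%.
VaR = 1.896 × 10.847% = 20.566%.
On $250,000,000: 0.20566 × $250,000,000 = $51,415,000.

$51,400,000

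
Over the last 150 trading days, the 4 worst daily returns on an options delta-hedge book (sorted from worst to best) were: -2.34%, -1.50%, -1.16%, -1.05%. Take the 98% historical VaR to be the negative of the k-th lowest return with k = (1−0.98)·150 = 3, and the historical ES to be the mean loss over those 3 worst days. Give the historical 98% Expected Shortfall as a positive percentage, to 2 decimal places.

1.67%

The 3 worst returns sum to -5.00%.
ES = −(-5.00%) / 3 = 1.6666…% ≈ 1.67%.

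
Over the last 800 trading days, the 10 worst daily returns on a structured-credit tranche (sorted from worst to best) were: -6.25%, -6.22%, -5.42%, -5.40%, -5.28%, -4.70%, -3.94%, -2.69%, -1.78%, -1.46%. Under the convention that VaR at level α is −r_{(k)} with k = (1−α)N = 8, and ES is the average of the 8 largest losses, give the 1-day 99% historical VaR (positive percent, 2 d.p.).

k = 8; the 8th lowest return is -2.69%, so VaR = 2.69%.

2.69%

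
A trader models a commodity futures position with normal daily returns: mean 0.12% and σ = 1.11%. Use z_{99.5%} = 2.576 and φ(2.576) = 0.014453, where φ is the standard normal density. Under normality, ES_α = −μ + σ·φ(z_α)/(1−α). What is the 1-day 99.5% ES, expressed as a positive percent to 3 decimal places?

3.089%

Tail multiplier: φ(z)/(1−α) = 0.014453 / 0.005 = 2.891.
ES = −(0.12%) + 1.11% × 2.891 = 3.089%.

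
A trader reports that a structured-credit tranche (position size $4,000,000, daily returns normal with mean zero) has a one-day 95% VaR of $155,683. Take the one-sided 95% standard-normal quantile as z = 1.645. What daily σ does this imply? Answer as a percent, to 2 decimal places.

VaR as a fraction: $155,683 / $4,000,000 = 3.892%.
σ = VaR / z = 3.892% / 1.645 = 2.366%.

2.37%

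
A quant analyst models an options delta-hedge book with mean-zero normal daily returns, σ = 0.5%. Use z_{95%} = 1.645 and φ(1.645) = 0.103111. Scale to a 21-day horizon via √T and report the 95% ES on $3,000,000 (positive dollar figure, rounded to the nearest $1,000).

σ_{21d} = 0.5% × √21 = 2.291%.
ES multiplier = φ(z)/(1−α) = 0.103111/0.05 = 2.062.
ES = 2.291% × 2.062 = 4.724%; on $3,000,000: $141,720.

$142,000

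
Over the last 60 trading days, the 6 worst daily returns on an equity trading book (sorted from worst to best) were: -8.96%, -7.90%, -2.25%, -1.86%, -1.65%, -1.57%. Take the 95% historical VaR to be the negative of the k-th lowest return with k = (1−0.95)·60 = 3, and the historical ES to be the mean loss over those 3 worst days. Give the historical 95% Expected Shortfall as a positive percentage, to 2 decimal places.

6.37%

The 3 worst returns sum to -19.11%.
ES = −(-19.11%) / 3 = 6.37%.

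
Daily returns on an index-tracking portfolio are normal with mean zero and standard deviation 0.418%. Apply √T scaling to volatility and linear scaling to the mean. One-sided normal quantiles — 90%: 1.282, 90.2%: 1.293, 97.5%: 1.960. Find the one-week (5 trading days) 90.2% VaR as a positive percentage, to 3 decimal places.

1.209%

σ_{5d} = 0.418% × √5 = 0.935%.
VaR = 1.293 × 0.935% = 1.209%.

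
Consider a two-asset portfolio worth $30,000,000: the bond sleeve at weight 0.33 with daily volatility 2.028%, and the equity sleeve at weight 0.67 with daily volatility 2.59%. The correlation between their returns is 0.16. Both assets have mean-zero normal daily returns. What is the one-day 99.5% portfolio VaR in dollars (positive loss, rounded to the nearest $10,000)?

σ_p² = 0.33²·2.028² + 0.67²·2.59² + 2·0.16·0.33·0.67·2.028·2.59 = 3.8308 (%²).
σ_p = √3.8308 = 1.957%.
At 99.5%, z = 2.576.
VaR = 2.576 × 1.957% = 5.041%; on $30,000,000 that is $1,512,300.

$1,510,000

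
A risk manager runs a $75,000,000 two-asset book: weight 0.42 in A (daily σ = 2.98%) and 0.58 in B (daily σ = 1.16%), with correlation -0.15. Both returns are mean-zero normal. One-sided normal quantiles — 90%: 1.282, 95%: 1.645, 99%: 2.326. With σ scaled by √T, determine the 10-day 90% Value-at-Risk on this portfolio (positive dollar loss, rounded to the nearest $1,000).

σ_p = √(0.42²·2.98² + 0.58²·1.16² + 2·-0.15·0.42·0.58·2.98·1.16) = 1.329%.
σ_{10d} = 1.329% × √10 = 4.203%.
VaR = 1.282 × 4.203% = 5.388%; on $75,000,000 that is $4,041,000.

$4,041,000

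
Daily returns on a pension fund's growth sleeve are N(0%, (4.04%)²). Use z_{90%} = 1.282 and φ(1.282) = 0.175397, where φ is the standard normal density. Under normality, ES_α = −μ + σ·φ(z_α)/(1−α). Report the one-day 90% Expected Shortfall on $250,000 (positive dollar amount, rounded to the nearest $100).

Tail multiplier: φ(z)/(1−α) = 0.175397 / 0.1 = 1.754.
ES = 4.04% × 1.754 = 7.086%.
On $250,000: 0.07086 × $250,000 = $17,715.

$17,700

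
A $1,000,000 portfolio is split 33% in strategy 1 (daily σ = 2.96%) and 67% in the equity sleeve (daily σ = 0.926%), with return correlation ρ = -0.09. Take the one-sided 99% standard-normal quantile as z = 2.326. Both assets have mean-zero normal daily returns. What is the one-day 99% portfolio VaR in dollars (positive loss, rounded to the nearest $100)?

σ_p² = 0.33²·2.96² + 0.67²·0.926² + 2·-0.09·0.33·0.67·2.96·0.926 = 1.2300 (%²).
σ_p = √1.2300 = 1.109%.
VaR = 2.326 × 1.109% = 2.580%; on $1,000,000 that is $25,800.

$25,800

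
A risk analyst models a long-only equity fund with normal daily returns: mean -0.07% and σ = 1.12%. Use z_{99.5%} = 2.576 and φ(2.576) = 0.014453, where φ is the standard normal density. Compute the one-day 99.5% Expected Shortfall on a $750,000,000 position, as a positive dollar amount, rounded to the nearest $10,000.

$24,810,000

Tail multiplier: φ(z)/(1−α) = 0.014453 / 0.005 = 2.891.
ES = −(-0.07%) + 1.12% × 2.891 = 3.308%.
On $750,000,000: 0.03308 × $750,000,000 = $24,810,000.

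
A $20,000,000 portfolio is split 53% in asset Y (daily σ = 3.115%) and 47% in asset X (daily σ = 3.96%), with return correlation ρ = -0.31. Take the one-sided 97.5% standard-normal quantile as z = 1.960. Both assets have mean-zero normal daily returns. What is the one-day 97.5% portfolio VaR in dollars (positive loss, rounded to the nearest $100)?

σ_p² = 0.53²·3.115² + 0.47²·3.96² + 2·-0.31·0.53·0.47·3.115·3.96 = 4.2846 (%²).
σ_p = √4.2846 = 2.070%.
VaR = 1.960 × 2.070% = 4.057%; on $20,000,000 that is $811,400.

$811,400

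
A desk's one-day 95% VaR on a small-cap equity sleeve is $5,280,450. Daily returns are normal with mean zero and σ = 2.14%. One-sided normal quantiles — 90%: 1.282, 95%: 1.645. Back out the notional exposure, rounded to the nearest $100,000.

$150,000,000

VaR as a fraction of value: z·σ = 1.645 × 2.14% = 3.5203%.
Position = $5,280,450 / 0.035203 = $150,000,000.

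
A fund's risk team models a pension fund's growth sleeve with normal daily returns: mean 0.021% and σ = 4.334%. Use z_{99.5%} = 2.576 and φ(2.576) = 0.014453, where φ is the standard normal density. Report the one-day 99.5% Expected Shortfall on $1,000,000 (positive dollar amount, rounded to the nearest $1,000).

Tail multiplier: φ(z)/(1−α) = 0.014453 / 0.005 = 2.891.
ES = −(0.021%) + 4.334% × 2.891 = 12.509%.
On $1,000,000: 0.12509 × $1,000,000 = $125,090.

$125,000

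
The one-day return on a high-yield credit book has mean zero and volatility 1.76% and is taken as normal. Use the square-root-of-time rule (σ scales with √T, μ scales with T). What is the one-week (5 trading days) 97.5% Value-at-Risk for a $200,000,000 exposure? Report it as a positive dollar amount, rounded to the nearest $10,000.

$15,430,000

At 97.5%, z = 1.960.
σ_{5d} = 1.76% × √5 = 3.935%.
VaR = 1.960 × 3.935% = 7.713%.
On $200,000,000: 0.07713 × $200,000,000 = $15,426,000.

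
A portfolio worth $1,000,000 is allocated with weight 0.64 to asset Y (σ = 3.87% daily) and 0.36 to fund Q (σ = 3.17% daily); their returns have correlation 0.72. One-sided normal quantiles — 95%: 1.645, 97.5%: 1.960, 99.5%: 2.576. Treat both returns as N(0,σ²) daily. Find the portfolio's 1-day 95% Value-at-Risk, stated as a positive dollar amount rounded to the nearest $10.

$55,800

σ_p² = 0.64²·3.87² + 0.36²·3.17² + 2·0.72·0.64·0.36·3.87·3.17 = 11.5071 (%²).
σ_p = √11.5071 = 3.392%.
VaR = 1.645 × 3.392% = 5.580%; on $1,000,000 that is $55,800.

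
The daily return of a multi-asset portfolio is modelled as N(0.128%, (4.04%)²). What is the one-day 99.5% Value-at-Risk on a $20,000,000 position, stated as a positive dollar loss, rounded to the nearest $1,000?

At 99.5% one-sided, z = 2.576.
VaR = −μ + z·σ = −(0.128%) + 2.576 × 4.04% = 10.279%.
On $20,000,000: 0.10279 × $20,000,000 = $2,055,800.

$2,056,000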